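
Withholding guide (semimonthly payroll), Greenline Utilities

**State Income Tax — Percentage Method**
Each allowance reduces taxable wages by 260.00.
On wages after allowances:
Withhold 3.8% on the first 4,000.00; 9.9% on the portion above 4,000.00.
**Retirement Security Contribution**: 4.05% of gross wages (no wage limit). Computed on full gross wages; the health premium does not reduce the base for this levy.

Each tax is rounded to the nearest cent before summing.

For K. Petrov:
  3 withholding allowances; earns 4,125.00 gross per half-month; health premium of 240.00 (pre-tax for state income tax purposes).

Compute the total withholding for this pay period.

State Income Tax: taxable = 4,125.00 − 240.00 − 3×260.00 = 3,105.00
  3.8% × 3,105.00 = 117.99
Retirement Security Contribution: 4.05% × 4,125.00 = 167.06
Total: 117.99 + 167.06 = 285.05

285.05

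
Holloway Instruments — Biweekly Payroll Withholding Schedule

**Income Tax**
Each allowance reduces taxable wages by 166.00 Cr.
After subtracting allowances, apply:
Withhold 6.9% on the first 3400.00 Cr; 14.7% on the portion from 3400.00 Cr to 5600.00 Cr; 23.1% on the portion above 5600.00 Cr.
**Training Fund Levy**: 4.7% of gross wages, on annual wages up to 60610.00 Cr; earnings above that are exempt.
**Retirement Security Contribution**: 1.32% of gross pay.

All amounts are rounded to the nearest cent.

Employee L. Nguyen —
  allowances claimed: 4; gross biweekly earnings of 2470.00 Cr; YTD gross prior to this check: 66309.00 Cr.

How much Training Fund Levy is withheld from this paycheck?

Training Fund Levy: YTD 66309.00 Cr ≥ cap 60610.00 Cr → 0.00 Cr

0.00 Cr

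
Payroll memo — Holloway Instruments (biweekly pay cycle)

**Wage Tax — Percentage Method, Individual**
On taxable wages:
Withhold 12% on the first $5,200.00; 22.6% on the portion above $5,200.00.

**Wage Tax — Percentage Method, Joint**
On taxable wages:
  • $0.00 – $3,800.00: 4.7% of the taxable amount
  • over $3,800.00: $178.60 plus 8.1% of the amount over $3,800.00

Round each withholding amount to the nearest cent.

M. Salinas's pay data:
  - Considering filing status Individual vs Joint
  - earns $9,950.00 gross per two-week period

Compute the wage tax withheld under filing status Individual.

$1,697.50

Wage Tax (Individual): taxable = $9,950.00
  $624.00 + 22.6% × ($9,950.00 − $5,200.00) = $624.00 + 22.6% × $4,750.00 = $1,697.50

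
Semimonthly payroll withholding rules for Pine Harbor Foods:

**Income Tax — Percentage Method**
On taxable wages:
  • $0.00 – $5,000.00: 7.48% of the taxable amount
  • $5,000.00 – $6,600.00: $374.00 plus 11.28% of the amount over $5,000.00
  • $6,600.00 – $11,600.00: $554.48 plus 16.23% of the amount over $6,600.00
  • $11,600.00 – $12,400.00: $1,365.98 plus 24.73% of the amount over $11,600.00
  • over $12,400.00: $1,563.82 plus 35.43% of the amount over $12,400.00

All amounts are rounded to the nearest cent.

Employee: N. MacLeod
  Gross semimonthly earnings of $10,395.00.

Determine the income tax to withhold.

$1,170.41

Income Tax: taxable = $10,395.00
  $554.48 + 16.23% × ($10,395.00 − $6,600.00) = $554.48 + 16.23% × $3,795.00 = $1,170.41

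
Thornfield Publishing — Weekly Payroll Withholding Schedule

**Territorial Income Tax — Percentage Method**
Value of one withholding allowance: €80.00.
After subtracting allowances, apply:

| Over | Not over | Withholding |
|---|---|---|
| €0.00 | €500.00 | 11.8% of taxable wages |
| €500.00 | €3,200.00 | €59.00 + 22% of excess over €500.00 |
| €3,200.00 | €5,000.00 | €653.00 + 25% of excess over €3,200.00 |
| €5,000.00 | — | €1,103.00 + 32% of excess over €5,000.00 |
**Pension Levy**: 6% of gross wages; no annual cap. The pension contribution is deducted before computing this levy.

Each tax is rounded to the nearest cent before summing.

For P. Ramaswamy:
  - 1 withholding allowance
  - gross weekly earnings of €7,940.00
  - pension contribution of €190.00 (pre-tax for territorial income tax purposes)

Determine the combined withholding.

Territorial Income Tax: taxable = €7,940.00 − €190.00 − 1×€80.00 = €7,670.00
  €1,103.00 + 32% × (€7,670.00 − €5,000.00) = €1,103.00 + 32% × €2,670.00 = €1,957.40
Pension Levy: 6% × €7,750.00 = €465.00
Total: €1,957.40 + €465.00 = €2,422.40

€2,422.40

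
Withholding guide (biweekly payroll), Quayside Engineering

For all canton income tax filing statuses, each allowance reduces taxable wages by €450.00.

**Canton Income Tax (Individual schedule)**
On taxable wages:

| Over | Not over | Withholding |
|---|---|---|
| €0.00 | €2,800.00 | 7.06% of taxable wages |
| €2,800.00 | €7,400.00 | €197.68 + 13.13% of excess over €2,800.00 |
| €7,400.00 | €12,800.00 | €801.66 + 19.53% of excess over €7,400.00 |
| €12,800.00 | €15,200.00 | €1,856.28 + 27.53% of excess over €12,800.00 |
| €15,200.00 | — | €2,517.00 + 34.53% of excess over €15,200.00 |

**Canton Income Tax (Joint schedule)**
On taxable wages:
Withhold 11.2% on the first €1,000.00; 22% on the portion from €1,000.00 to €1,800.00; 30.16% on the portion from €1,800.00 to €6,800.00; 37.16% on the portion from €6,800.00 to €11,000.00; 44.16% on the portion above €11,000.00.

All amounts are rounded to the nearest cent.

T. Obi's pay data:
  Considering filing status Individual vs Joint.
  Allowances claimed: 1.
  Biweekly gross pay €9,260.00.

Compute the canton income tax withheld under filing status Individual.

€1,077.03

Canton Income Tax (Individual): taxable = €9,260.00 − 1×€450.00 = €8,810.00
  €801.66 + 19.53% × (€8,810.00 − €7,400.00) = €801.66 + 19.53% × €1,410.00 = €1,077.03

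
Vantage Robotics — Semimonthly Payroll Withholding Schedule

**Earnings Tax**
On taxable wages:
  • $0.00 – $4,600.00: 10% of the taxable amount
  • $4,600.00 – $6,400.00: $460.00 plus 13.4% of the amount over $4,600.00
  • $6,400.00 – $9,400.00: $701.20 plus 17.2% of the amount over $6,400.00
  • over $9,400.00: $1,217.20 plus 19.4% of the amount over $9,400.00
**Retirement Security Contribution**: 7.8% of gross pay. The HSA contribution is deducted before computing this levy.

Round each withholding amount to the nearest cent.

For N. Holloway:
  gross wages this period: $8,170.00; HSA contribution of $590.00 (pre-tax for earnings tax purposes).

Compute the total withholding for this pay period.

Earnings Tax: taxable = $8,170.00 − $590.00 = $7,580.00
  $701.20 + 17.2% × ($7,580.00 − $6,400.00) = $701.20 + 17.2% × $1,180.00 = $904.16
Retirement Security Contribution: 7.8% × $7,580.00 = $591.24
Total: $904.16 + $591.24 = $1,495.40

$1,495.40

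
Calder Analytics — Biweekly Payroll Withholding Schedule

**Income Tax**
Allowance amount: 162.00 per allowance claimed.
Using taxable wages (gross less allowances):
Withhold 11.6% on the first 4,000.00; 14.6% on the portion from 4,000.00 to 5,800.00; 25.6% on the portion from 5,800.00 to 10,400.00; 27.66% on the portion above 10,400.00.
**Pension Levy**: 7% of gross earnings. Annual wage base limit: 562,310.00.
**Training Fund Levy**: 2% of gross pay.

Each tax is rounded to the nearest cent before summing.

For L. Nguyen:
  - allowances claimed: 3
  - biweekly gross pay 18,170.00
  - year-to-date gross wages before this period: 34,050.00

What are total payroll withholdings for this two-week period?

Income Tax: taxable = 18,170.00 − 3×162.00 = 17,684.00
  1,904.40 + 27.66% × (17,684.00 − 10,400.00) = 1,904.40 + 27.66% × 7,284.00 = 3,919.15
Pension Levy: 7% × 18,170.00 = 1,271.90
Training Fund Levy: 2% × 18,170.00 = 363.40
Total: 3,919.15 + 1,271.90 + 363.40 = 5,554.45

5,554.45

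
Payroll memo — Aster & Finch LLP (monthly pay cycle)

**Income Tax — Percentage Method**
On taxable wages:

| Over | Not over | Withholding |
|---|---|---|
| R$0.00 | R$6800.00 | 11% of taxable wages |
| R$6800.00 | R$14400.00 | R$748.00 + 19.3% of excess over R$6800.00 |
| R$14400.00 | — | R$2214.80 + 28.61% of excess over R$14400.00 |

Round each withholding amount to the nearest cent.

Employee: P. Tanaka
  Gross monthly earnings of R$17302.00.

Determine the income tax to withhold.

R$3045.06

Income Tax: taxable = R$17302.00
  R$2214.80 + 28.61% × (R$17302.00 − R$14400.00) = R$2214.80 + 28.61% × R$2902.00 = R$3045.06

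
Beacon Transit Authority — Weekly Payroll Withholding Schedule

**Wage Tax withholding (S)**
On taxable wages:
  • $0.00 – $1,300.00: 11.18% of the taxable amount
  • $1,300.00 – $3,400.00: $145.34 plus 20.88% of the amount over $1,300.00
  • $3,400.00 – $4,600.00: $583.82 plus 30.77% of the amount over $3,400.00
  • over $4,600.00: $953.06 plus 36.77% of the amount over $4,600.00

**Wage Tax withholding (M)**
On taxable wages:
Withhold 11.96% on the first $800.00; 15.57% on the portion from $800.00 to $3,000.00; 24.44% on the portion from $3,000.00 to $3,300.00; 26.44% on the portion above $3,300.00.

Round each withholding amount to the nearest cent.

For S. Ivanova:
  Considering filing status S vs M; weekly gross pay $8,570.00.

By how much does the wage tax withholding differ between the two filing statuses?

Wage Tax (S): taxable = $8,570.00
  $953.06 + 36.77% × ($8,570.00 − $4,600.00) = $953.06 + 36.77% × $3,970.00 = $2,412.83
Wage Tax (M): taxable = $8,570.00
  $511.54 + 26.44% × ($8,570.00 − $3,300.00) = $511.54 + 26.44% × $5,270.00 = $1,904.93
Difference: |$2,412.83 − $1,904.93| = $507.90 (higher under S)

$507.90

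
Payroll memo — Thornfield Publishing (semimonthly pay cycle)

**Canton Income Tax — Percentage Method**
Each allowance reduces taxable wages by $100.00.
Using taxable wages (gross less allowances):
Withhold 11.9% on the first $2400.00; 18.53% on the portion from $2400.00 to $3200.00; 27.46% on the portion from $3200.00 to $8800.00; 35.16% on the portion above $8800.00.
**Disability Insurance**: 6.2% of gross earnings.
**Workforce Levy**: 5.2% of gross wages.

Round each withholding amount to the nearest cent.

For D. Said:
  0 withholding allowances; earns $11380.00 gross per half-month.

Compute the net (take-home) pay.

Canton Income Tax: taxable = $11380.00
  $1971.60 + 35.16% × ($11380.00 − $8800.00) = $1971.60 + 35.16% × $2580.00 = $2878.73
Disability Insurance: 6.2% × $11380.00 = $705.56
Workforce Levy: 5.2% × $11380.00 = $591.76
Total withheld: $2878.73 + $705.56 + $591.76 = $4176.05
Net pay: $11380.00 − $4176.05 = $7203.95

$7203.95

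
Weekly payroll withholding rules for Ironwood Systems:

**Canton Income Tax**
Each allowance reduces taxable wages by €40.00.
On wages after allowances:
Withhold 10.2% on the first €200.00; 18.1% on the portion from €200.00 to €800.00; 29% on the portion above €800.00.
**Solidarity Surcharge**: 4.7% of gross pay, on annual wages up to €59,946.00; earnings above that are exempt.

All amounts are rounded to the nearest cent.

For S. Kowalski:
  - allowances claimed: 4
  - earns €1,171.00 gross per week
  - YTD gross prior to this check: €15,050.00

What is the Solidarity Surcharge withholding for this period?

€55.04

Solidarity Surcharge: 4.7% × €1,171.00 = €55.04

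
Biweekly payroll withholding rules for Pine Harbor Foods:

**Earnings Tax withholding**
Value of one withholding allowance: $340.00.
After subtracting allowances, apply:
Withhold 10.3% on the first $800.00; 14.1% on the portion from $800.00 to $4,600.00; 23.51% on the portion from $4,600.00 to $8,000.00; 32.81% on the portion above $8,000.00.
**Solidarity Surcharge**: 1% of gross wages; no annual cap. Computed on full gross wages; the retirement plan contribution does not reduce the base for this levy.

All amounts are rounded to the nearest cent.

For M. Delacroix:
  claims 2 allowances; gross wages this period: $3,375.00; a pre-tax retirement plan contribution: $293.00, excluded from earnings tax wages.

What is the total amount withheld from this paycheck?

Earnings Tax: taxable = $3,375.00 − $293.00 − 2×$340.00 = $2,402.00
  $82.40 + 14.1% × ($2,402.00 − $800.00) = $82.40 + 14.1% × $1,602.00 = $308.28
Solidarity Surcharge: 1% × $3,375.00 = $33.75
Total: $308.28 + $33.75 = $342.03

$342.03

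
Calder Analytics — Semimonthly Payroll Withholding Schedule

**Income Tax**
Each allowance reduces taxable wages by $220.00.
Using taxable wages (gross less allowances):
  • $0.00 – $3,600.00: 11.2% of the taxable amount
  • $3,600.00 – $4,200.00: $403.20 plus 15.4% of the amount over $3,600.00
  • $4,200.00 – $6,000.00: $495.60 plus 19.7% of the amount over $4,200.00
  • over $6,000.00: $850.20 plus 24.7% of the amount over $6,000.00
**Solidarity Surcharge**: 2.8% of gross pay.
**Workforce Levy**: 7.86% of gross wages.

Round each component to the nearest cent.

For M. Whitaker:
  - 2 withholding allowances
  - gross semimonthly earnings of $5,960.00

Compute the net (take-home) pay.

$4,569.02

Income Tax: taxable = $5,960.00 − 2×$220.00 = $5,520.00
  $495.60 + 19.7% × ($5,520.00 − $4,200.00) = $495.60 + 19.7% × $1,320.00 = $755.64
Solidarity Surcharge: 2.8% × $5,960.00 = $166.88
Workforce Levy: 7.86% × $5,960.00 = $468.46
Total withheld: $755.64 + $166.88 + $468.46 = $1,390.98
Net pay: $5,960.00 − $1,390.98 = $4,569.02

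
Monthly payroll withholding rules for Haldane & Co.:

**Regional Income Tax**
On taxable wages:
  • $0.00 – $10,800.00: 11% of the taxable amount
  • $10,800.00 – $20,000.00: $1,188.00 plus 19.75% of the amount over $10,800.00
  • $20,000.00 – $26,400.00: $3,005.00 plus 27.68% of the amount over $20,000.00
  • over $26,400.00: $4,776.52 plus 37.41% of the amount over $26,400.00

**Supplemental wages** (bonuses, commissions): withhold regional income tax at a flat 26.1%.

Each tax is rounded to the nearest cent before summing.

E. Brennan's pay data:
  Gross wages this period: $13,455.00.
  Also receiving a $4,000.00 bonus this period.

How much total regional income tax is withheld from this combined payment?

$2,756.36

Regional Income Tax: taxable = $13,455.00
  $1,188.00 + 19.75% × ($13,455.00 − $10,800.00) = $1,188.00 + 19.75% × $2,655.00 = $1,712.36
Supplemental (26.1% flat on bonus): 26.1% × $4,000.00 = $1,044.00
Total regional income tax: $1,712.36 + $1,044.00 = $2,756.36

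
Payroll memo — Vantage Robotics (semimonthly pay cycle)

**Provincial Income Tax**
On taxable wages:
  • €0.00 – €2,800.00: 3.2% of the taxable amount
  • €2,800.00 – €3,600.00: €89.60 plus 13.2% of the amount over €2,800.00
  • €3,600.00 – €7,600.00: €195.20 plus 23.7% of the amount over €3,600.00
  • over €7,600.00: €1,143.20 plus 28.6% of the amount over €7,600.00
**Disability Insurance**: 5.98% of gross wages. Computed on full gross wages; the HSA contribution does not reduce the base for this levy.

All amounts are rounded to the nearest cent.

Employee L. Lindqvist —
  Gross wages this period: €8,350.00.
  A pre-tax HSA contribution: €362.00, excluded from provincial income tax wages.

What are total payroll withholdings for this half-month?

€1,753.50

Provincial Income Tax: taxable = €8,350.00 − €362.00 = €7,988.00
  €1,143.20 + 28.6% × (€7,988.00 − €7,600.00) = €1,143.20 + 28.6% × €388.00 = €1,254.17
Disability Insurance: 5.98% × €8,350.00 = €499.33
Total: €1,254.17 + €499.33 = €1,753.50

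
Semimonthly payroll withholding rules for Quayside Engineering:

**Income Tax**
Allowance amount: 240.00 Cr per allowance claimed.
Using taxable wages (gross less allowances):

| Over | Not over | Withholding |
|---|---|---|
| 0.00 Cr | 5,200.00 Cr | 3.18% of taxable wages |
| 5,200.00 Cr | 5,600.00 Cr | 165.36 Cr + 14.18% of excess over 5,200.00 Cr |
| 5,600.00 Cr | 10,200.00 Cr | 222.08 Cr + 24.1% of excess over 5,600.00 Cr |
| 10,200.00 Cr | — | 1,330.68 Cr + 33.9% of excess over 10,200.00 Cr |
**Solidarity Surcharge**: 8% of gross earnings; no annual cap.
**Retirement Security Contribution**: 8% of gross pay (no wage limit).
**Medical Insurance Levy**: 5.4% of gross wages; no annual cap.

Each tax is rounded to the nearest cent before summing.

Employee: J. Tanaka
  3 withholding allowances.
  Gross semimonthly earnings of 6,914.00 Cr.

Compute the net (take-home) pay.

5,069.17 Cr

Income Tax: taxable = 6,914.00 Cr − 3×240.00 Cr = 6,194.00 Cr
  222.08 Cr + 24.1% × (6,194.00 Cr − 5,600.00 Cr) = 222.08 Cr + 24.1% × 594.00 Cr = 365.23 Cr
Solidarity Surcharge: 8% × 6,914.00 Cr = 553.12 Cr
Retirement Security Contribution: 8% × 6,914.00 Cr = 553.12 Cr
Medical Insurance Levy: 5.4% × 6,914.00 Cr = 373.36 Cr
Total withheld: 365.23 Cr + 553.12 Cr + 553.12 Cr + 373.36 Cr = 1,844.83 Cr
Net pay: 6,914.00 Cr − 1,844.83 Cr = 5,069.17 Cr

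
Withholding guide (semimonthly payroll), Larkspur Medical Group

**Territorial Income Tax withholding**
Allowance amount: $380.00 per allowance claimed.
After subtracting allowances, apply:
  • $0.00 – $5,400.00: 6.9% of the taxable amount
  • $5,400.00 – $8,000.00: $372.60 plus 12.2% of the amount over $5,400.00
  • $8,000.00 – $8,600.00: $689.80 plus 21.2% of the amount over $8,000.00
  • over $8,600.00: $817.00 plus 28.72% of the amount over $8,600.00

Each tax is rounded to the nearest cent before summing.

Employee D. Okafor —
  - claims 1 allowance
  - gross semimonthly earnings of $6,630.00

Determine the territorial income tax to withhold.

$476.30

Territorial Income Tax: taxable = $6,630.00 − 1×$380.00 = $6,250.00
  $372.60 + 12.2% × ($6,250.00 − $5,400.00) = $372.60 + 12.2% × $850.00 = $476.30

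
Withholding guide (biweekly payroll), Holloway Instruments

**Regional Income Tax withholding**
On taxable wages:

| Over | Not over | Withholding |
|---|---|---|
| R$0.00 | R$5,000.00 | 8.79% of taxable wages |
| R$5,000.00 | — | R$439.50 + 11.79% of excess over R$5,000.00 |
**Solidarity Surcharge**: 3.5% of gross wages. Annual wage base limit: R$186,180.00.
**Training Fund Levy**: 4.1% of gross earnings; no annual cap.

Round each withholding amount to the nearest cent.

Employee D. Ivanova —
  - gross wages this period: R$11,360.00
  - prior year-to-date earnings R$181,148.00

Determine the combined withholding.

Regional Income Tax: taxable = R$11,360.00
  R$439.50 + 11.79% × (R$11,360.00 − R$5,000.00) = R$439.50 + 11.79% × R$6,360.00 = R$1,189.34
Solidarity Surcharge: cap R$186,180.00 − YTD R$181,148.00 = R$5,032.00 subject; 3.5% × R$5,032.00 = R$176.12
Training Fund Levy: 4.1% × R$11,360.00 = R$465.76
Total: R$1,189.34 + R$176.12 + R$465.76 = R$1,831.22

R$1,831.22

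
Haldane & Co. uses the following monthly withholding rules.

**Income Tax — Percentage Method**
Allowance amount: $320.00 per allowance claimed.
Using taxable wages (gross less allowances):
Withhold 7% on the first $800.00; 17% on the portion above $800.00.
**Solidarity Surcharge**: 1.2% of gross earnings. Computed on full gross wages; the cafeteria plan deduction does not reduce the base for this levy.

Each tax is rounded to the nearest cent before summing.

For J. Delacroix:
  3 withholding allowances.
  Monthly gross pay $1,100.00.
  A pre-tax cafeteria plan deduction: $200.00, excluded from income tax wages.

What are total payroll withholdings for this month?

Income Tax: taxable = $1,100.00 − $200.00 − 3×$320.00 = $-60.00
  Taxable ≤ 0 → $0.00
Solidarity Surcharge: 1.2% × $1,100.00 = $13.20
Total: $0.00 + $13.20 = $13.20

$13.20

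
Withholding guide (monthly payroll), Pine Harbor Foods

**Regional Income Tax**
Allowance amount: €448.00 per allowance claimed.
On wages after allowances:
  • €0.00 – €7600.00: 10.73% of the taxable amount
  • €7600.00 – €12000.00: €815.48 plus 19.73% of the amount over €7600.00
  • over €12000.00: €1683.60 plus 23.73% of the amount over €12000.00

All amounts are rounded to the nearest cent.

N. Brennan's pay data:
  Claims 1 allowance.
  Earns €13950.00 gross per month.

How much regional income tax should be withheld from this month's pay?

Regional Income Tax: taxable = €13950.00 − 1×€448.00 = €13502.00
  €1683.60 + 23.73% × (€13502.00 − €12000.00) = €1683.60 + 23.73% × €1502.00 = €2040.02

€2040.02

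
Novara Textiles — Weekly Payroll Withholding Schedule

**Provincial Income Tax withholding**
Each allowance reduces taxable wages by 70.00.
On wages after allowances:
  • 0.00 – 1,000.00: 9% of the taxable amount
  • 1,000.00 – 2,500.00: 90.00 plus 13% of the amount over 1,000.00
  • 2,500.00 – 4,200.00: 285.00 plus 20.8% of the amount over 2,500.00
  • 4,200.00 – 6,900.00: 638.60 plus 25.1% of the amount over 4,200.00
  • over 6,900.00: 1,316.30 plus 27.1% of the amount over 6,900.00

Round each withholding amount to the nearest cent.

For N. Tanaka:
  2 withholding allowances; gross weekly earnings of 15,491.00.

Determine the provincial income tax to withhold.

3,606.52

Provincial Income Tax: taxable = 15,491.00 − 2×70.00 = 15,351.00
  1,316.30 + 27.1% × (15,351.00 − 6,900.00) = 1,316.30 + 27.1% × 8,451.00 = 3,606.52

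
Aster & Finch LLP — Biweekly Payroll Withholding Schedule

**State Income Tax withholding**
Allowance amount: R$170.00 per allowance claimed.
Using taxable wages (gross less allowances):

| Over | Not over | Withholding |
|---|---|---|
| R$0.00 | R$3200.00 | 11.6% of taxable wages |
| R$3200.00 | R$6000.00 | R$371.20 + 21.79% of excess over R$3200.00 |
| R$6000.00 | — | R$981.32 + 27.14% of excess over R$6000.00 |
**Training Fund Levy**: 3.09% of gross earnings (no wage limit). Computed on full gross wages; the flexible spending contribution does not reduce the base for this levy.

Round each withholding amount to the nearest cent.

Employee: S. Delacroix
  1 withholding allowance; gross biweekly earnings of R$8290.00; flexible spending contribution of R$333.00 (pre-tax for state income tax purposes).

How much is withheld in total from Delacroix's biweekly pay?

State Income Tax: taxable = R$8290.00 − R$333.00 − 1×R$170.00 = R$7787.00
  R$981.32 + 27.14% × (R$7787.00 − R$6000.00) = R$981.32 + 27.14% × R$1787.00 = R$1466.31
Training Fund Levy: 3.09% × R$8290.00 = R$256.16
Total: R$1466.31 + R$256.16 = R$1722.47

R$1722.47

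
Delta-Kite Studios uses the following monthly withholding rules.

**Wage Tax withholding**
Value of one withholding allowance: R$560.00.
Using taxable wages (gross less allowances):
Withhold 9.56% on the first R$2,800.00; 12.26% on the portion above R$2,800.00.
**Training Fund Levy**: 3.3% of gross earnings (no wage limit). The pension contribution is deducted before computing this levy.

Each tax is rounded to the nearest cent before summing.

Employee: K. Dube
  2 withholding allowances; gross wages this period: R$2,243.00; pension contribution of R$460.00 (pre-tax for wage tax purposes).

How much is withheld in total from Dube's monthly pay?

R$122.22

Wage Tax: taxable = R$2,243.00 − R$460.00 − 2×R$560.00 = R$663.00
  9.56% × R$663.00 = R$63.38
Training Fund Levy: 3.3% × R$1,783.00 = R$58.84
Total: R$63.38 + R$58.84 = R$122.22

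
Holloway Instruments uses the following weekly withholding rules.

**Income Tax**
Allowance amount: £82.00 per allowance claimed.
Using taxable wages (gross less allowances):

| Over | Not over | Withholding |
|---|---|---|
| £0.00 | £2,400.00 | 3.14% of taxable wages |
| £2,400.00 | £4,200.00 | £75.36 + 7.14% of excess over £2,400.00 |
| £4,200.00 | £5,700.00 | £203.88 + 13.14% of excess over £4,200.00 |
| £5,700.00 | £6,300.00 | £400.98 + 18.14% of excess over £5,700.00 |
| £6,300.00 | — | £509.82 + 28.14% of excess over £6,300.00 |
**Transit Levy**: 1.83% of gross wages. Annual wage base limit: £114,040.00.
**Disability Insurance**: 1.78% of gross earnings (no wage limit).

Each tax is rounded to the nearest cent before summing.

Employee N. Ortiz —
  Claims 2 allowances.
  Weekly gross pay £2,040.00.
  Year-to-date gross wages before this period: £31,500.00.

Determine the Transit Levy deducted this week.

Transit Levy: 1.83% × £2,040.00 = £37.33

£37.33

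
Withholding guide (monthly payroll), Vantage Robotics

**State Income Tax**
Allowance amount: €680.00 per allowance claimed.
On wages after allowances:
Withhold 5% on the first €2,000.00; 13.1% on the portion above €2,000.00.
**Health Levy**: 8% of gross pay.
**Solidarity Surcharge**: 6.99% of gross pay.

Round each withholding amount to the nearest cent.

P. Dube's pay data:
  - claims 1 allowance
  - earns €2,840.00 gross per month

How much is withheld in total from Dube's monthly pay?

€546.68

State Income Tax: taxable = €2,840.00 − 1×€680.00 = €2,160.00
  €100.00 + 13.1% × (€2,160.00 − €2,000.00) = €100.00 + 13.1% × €160.00 = €120.96
Health Levy: 8% × €2,840.00 = €227.20
Solidarity Surcharge: 6.99% × €2,840.00 = €198.52
Total: €120.96 + €227.20 + €198.52 = €546.68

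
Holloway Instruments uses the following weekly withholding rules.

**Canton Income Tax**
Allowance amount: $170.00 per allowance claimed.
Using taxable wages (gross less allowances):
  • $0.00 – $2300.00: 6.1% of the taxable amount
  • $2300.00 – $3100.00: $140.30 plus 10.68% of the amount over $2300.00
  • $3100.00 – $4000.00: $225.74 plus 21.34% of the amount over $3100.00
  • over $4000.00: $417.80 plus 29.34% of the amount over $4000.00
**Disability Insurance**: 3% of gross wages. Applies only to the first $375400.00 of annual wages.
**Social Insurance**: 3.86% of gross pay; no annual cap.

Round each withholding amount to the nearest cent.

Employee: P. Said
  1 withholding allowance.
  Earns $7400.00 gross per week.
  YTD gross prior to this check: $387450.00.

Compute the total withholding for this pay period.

$1651.12

Canton Income Tax: taxable = $7400.00 − 1×$170.00 = $7230.00
  $417.80 + 29.34% × ($7230.00 − $4000.00) = $417.80 + 29.34% × $3230.00 = $1365.48
Disability Insurance: YTD $387450.00 ≥ cap $375400.00 → $0.00
Social Insurance: 3.86% × $7400.00 = $285.64
Total: $1365.48 + $0.00 + $285.64 = $1651.12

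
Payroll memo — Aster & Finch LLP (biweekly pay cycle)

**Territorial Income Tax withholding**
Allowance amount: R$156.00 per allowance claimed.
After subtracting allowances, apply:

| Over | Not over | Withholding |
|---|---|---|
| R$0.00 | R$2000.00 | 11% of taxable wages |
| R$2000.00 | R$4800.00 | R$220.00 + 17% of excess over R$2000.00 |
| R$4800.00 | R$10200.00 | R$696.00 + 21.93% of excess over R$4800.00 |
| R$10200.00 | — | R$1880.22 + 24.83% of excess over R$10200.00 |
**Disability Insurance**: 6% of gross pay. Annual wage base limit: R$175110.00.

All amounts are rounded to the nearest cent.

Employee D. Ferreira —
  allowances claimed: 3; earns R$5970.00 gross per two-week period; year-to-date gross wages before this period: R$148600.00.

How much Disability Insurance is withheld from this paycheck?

R$358.20

Disability Insurance: 6% × R$5970.00 = R$358.20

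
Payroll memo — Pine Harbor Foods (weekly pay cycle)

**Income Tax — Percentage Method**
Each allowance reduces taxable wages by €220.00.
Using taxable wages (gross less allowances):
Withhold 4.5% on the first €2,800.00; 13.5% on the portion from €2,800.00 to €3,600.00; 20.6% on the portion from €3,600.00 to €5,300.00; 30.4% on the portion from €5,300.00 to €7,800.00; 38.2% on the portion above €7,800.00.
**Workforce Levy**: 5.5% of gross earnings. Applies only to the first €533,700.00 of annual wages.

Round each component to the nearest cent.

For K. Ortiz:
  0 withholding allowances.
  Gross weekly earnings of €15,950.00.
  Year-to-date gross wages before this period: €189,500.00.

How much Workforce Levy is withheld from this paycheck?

Workforce Levy: 5.5% × €15,950.00 = €877.25

€877.25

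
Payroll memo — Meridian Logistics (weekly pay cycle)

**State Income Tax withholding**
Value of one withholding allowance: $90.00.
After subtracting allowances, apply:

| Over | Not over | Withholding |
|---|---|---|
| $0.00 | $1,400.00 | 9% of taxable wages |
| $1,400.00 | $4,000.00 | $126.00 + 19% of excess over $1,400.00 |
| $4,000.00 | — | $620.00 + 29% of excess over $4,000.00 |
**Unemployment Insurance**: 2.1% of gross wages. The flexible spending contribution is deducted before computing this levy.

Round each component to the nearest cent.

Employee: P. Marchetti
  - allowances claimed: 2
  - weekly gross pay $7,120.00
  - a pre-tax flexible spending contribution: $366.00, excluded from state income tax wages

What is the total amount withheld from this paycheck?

$1,508.29

State Income Tax: taxable = $7,120.00 − $366.00 − 2×$90.00 = $6,574.00
  $620.00 + 29% × ($6,574.00 − $4,000.00) = $620.00 + 29% × $2,574.00 = $1,366.46
Unemployment Insurance: 2.1% × $6,754.00 = $141.83
Total: $1,366.46 + $141.83 = $1,508.29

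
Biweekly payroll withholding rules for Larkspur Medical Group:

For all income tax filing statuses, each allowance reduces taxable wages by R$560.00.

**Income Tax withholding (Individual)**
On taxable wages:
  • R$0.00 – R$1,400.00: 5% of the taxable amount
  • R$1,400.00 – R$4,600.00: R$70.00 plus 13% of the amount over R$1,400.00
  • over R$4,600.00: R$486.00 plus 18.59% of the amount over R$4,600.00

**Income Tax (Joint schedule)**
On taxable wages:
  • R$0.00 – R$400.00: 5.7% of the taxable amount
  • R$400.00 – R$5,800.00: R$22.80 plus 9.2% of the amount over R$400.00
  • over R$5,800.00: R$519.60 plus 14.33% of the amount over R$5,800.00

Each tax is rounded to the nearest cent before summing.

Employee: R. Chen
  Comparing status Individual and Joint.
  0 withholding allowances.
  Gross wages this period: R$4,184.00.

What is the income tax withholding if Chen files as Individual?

Income Tax (Individual): taxable = R$4,184.00
  R$70.00 + 13% × (R$4,184.00 − R$1,400.00) = R$70.00 + 13% × R$2,784.00 = R$431.92

R$431.92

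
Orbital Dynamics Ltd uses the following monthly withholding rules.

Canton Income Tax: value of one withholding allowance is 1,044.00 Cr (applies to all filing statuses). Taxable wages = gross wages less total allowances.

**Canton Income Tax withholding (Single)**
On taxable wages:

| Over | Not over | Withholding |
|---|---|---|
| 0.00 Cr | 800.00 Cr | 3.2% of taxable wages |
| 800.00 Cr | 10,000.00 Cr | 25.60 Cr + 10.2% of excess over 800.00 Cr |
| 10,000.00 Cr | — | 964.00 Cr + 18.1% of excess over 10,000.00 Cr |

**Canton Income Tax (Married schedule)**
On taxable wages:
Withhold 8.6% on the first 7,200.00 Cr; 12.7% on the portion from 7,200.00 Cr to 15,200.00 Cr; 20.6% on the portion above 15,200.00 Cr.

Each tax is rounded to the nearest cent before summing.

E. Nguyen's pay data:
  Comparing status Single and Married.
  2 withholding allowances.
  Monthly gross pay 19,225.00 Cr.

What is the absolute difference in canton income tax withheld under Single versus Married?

Canton Income Tax (Single): taxable = 19,225.00 Cr − 2×1,044.00 Cr = 17,137.00 Cr
  964.00 Cr + 18.1% × (17,137.00 Cr − 10,000.00 Cr) = 964.00 Cr + 18.1% × 7,137.00 Cr = 2,255.80 Cr
Canton Income Tax (Married): taxable = 19,225.00 Cr − 2×1,044.00 Cr = 17,137.00 Cr
  1,635.20 Cr + 20.6% × (17,137.00 Cr − 15,200.00 Cr) = 1,635.20 Cr + 20.6% × 1,937.00 Cr = 2,034.22 Cr
Difference: |2,255.80 Cr − 2,034.22 Cr| = 221.58 Cr (higher under Single)

221.58 Cr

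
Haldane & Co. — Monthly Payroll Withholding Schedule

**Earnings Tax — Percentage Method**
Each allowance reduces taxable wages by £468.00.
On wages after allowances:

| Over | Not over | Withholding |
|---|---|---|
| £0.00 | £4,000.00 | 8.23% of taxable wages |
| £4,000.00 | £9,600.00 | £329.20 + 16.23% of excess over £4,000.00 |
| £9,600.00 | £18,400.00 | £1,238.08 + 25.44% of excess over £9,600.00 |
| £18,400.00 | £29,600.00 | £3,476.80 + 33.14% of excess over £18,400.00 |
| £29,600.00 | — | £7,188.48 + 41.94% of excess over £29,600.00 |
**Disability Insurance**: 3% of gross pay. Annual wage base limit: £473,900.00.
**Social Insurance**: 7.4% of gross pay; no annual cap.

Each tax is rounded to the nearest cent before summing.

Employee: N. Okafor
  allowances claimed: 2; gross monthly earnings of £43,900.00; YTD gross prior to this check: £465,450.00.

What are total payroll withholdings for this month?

Earnings Tax: taxable = £43,900.00 − 2×£468.00 = £42,964.00
  £7,188.48 + 41.94% × (£42,964.00 − £29,600.00) = £7,188.48 + 41.94% × £13,364.00 = £12,793.34
Disability Insurance: cap £473,900.00 − YTD £465,450.00 = £8,450.00 subject; 3% × £8,450.00 = £253.50
Social Insurance: 7.4% × £43,900.00 = £3,248.60
Total: £12,793.34 + £253.50 + £3,248.60 = £16,295.44

£16,295.44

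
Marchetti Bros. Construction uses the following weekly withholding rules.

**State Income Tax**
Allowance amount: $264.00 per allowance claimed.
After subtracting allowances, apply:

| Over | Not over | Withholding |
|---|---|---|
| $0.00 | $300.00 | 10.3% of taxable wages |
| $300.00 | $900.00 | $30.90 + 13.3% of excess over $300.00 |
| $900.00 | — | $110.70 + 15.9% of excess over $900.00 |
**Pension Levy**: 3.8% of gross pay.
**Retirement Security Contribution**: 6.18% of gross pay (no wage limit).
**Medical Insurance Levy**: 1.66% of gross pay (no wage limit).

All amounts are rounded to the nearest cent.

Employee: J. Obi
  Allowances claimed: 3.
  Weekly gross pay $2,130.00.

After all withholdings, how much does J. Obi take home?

$1,701.73

State Income Tax: taxable = $2,130.00 − 3×$264.00 = $1,338.00
  $110.70 + 15.9% × ($1,338.00 − $900.00) = $110.70 + 15.9% × $438.00 = $180.34
Pension Levy: 3.8% × $2,130.00 = $80.94
Retirement Security Contribution: 6.18% × $2,130.00 = $131.63
Medical Insurance Levy: 1.66% × $2,130.00 = $35.36
Total withheld: $180.34 + $80.94 + $131.63 + $35.36 = $428.27
Net pay: $2,130.00 − $428.27 = $1,701.73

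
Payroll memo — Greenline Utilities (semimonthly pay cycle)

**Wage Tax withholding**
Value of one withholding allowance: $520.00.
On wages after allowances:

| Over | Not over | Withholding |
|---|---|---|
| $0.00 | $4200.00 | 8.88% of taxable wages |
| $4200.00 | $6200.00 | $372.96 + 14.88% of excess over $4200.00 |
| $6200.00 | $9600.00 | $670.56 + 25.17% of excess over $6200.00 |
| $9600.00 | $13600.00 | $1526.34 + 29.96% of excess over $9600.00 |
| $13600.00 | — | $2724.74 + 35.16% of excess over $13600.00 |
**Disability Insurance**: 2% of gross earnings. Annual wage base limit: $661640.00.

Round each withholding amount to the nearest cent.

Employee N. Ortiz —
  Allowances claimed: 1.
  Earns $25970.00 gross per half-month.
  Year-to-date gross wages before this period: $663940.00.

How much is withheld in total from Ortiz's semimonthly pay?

$6891.20

Wage Tax: taxable = $25970.00 − 1×$520.00 = $25450.00
  $2724.74 + 35.16% × ($25450.00 − $13600.00) = $2724.74 + 35.16% × $11850.00 = $6891.20
Disability Insurance: YTD $663940.00 ≥ cap $661640.00 → $0.00
Total: $6891.20 + $0.00 = $6891.20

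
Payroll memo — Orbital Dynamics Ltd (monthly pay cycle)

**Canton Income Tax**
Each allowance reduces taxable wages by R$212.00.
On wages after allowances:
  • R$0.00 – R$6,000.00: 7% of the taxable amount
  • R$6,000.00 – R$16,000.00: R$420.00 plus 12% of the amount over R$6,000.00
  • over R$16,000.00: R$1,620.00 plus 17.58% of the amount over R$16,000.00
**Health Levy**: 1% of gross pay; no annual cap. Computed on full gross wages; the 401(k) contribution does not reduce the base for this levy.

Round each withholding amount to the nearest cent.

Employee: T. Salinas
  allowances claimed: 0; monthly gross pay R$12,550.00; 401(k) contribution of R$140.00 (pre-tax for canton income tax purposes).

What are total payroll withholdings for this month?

Canton Income Tax: taxable = R$12,550.00 − R$140.00 = R$12,410.00
  R$420.00 + 12% × (R$12,410.00 − R$6,000.00) = R$420.00 + 12% × R$6,410.00 = R$1,189.20
Health Levy: 1% × R$12,550.00 = R$125.50
Total: R$1,189.20 + R$125.50 = R$1,314.70

R$1,314.70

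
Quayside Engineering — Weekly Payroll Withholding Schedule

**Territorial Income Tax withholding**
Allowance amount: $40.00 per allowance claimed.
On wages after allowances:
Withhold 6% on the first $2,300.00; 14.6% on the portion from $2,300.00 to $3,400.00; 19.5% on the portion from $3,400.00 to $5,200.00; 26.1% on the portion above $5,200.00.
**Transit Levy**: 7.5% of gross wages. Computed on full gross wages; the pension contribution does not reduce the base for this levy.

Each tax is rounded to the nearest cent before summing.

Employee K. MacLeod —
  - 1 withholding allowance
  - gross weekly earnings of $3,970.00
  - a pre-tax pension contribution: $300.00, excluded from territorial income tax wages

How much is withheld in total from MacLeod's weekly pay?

$641.20

Territorial Income Tax: taxable = $3,970.00 − $300.00 − 1×$40.00 = $3,630.00
  $298.60 + 19.5% × ($3,630.00 − $3,400.00) = $298.60 + 19.5% × $230.00 = $343.45
Transit Levy: 7.5% × $3,970.00 = $297.75
Total: $343.45 + $297.75 = $641.20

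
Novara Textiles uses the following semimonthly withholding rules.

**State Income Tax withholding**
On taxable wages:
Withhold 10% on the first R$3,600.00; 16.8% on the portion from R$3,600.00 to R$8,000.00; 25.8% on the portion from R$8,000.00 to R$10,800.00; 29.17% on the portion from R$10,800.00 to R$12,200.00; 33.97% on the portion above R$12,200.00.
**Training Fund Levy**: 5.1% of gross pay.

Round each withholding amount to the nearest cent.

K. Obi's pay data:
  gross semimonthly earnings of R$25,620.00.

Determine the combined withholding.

R$8,095.37

State Income Tax: taxable = R$25,620.00
  R$2,229.98 + 33.97% × (R$25,620.00 − R$12,200.00) = R$2,229.98 + 33.97% × R$13,420.00 = R$6,788.75
Training Fund Levy: 5.1% × R$25,620.00 = R$1,306.62
Total: R$6,788.75 + R$1,306.62 = R$8,095.37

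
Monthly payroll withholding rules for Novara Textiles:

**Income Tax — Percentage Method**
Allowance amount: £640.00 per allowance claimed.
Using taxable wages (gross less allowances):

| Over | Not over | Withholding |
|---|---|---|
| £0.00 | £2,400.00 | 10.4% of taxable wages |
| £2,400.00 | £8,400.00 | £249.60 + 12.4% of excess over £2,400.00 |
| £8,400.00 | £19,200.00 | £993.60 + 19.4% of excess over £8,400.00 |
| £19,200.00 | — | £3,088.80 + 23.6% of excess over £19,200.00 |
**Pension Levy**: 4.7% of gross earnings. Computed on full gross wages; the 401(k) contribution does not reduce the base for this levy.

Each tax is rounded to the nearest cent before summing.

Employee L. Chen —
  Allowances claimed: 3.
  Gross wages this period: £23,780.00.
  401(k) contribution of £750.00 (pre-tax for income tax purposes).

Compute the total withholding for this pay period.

£4,657.22

Income Tax: taxable = £23,780.00 − £750.00 − 3×£640.00 = £21,110.00
  £3,088.80 + 23.6% × (£21,110.00 − £19,200.00) = £3,088.80 + 23.6% × £1,910.00 = £3,539.56
Pension Levy: 4.7% × £23,780.00 = £1,117.66
Total: £3,539.56 + £1,117.66 = £4,657.22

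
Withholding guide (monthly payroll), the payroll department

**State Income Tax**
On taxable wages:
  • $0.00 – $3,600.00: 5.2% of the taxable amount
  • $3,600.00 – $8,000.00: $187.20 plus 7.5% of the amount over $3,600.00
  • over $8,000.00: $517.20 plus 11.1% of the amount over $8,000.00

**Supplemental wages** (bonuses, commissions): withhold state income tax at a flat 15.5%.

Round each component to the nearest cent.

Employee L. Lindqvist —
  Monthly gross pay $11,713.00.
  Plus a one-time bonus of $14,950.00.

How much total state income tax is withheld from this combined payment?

State Income Tax: taxable = $11,713.00
  $517.20 + 11.1% × ($11,713.00 − $8,000.00) = $517.20 + 11.1% × $3,713.00 = $929.34
Supplemental (15.5% flat on bonus): 15.5% × $14,950.00 = $2,317.25
Total state income tax: $929.34 + $2,317.25 = $3,246.59

$3,246.59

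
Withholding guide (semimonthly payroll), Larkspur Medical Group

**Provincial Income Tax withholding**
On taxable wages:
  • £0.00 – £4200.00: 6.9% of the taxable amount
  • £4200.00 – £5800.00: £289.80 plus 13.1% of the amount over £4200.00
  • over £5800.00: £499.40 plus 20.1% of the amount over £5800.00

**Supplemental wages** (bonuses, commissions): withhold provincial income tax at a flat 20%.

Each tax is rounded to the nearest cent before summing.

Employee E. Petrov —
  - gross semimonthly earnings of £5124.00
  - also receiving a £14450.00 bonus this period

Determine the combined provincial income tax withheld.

£3300.84

Provincial Income Tax: taxable = £5124.00
  £289.80 + 13.1% × (£5124.00 − £4200.00) = £289.80 + 13.1% × £924.00 = £410.84
Supplemental (20% flat on bonus): 20% × £14450.00 = £2890.00
Total provincial income tax: £410.84 + £2890.00 = £3300.84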